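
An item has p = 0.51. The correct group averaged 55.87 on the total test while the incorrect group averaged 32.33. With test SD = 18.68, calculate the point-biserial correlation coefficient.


q = 1 - p = 0.49
rpb = ((M1 - M0) / SD) * sqrt(p * q)
rpb = ((55.87 - 32.33) / 18.68) * sqrt(0.51 * 0.49)
rpb = 0.63

0.63


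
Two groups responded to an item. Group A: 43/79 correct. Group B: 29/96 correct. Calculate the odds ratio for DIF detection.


Odds_A = 43/36 = 1.1944
Odds_B = 29/67 = 0.4328
OR = Odds_A / Odds_B = 1.1944 / 0.4328
Exactly, OR = (43 * 67) / (36 * 29) = 2881 / 1044
OR = 2.7596

2.7596


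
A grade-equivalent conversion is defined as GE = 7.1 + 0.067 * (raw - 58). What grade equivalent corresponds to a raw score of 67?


raw - median = 67 - 58 = 9
slope * diff = 0.067 * 9 = 0.603
GE = 7.1 + 0.603
GE = 7.703

7.703


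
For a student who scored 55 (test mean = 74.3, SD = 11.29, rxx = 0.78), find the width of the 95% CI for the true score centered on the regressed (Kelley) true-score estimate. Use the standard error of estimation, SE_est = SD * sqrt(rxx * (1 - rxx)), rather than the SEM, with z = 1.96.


True score estimate = 0.78*55 + 0.22*74.3 = 59.246
SE_est = SD * sqrt(rxx * (1 - rxx)) = 11.29 * sqrt(0.78 * 0.22) = 11.29 * sqrt(0.1716) = 4.676841
CI = T_est +/- z * SE_est, so width = 2 * z * SE_est = 2 * 1.96 * 4.676841
Width = 18.3332

18.3332


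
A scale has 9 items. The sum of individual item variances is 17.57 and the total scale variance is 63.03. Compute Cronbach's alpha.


alpha = (k/(k-1)) * (1 - sum(si^2)/s_total^2)
= (9/8) * (1 - 17.57/63.03)
alpha = 0.8114

0.8114


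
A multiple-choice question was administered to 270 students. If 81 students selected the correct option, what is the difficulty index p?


Item difficulty p = number correct / total examinees
p = 81 / 270
p = 0.3

0.3


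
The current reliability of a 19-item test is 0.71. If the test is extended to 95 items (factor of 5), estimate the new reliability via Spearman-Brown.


r_new = (n * rxx) / (1 + (n-1) * rxx)
r_new = (5 * 0.71) / (1 + 4 * 0.71)
r_new = 3.55 / 3.84
r_new = 0.9245

0.9245


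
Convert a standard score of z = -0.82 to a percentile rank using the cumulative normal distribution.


CDF(z) = 0.5 * (1 + erf(z/sqrt(2)))
erf(-0.5798) = -0.5878
CDF = 0.2061
Percentile rank = 0.2061 * 100 = 20.61

20.61


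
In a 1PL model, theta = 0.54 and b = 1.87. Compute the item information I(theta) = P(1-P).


P = 1/(1+exp(-(0.54-1.87))) = 0.2092
I = P*(1-P) = 0.2092 * 0.7908
I = 0.1654

0.1654


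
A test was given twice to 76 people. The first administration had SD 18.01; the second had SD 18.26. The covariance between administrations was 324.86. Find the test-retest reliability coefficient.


r = cov(X,Y) / (SD_X * SD_Y)
r = 324.86 / (18.01 * 18.26)
r = 324.86 / 328.8626
r = 0.9878

0.9878


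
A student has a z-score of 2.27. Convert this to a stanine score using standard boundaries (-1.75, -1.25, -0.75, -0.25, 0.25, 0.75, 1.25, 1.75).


Stanine boundaries: [-1.75, -1.25, -0.75, -0.25, 0.25, 0.75, 1.25, 1.75]
z = 2.27
Check each boundary:
  z >= -1.75 -> could be stanine 2
  z >= -1.25 -> could be stanine 3
  z >= -0.75 -> could be stanine 4
  z >= -0.25 -> could be stanine 5
  z >= 0.25 -> could be stanine 6
  z >= 0.75 -> could be stanine 7
  z >= 1.25 -> could be stanine 8
  z >= 1.75 -> could be stanine 9
Highest qualifying boundary gives stanine = 9

9


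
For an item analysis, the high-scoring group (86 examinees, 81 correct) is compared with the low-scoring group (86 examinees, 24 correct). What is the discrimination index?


p_upper = 81/86 = 0.9419
p_lower = 24/86 = 0.2791
D = 0.9419 - 0.2791 = 0.6628

0.6628


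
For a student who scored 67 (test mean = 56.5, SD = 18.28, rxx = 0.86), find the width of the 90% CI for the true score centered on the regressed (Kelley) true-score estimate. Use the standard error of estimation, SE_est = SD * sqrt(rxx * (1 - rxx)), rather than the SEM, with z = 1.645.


True score estimate = 0.86*67 + 0.14*56.5 = 65.53
SE_est = SD * sqrt(rxx * (1 - rxx)) = 18.28 * sqrt(0.86 * 0.14) = 18.28 * sqrt(0.1204) = 6.342923
CI = T_est +/- z * SE_est, so width = 2 * z * SE_est = 2 * 1.645 * 6.342923
Width = 20.8682

20.8682


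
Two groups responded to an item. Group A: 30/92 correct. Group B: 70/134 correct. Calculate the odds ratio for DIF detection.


Odds_A = 30/62 = 0.4839
Odds_B = 70/64 = 1.0938
OR = Odds_A / Odds_B = 0.4839 / 1.0938
Exactly, OR = (30 * 64) / (62 * 70) = 1920 / 4340
OR = 0.4424

0.4424


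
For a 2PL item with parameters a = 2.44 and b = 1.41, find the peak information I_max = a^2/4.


For 2PL, max info at theta = b = 1.41
I_max = a^2 / 4 = 2.44^2 / 4
= 5.9536 / 4
I_max = 1.4884

1.4884


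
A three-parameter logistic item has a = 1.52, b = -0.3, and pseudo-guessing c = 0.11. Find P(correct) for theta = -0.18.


logit = 1.52*(-0.18 - -0.3) = 0.1824
P* = 1/(1 + exp(-0.1824)) = 0.5455
P = 0.11 + (1 - 0.11) * 0.5455
P = 0.5955

0.5955


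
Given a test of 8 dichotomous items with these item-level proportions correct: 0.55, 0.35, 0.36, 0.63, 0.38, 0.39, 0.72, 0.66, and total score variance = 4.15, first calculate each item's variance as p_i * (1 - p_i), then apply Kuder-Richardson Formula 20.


For each item, compute p_i * q_i:
  Item 1: 0.55 * 0.45 = 0.2475
  Item 2: 0.35 * 0.65 = 0.2275
  Item 3: 0.36 * 0.64 = 0.2304
  Item 4: 0.63 * 0.37 = 0.2331
  Item 5: 0.38 * 0.62 = 0.2356
  Item 6: 0.39 * 0.61 = 0.2379
  Item 7: 0.72 * 0.28 = 0.2016
  Item 8: 0.66 * 0.34 = 0.2244
Sum(p_i * q_i) = 0.2475 + 0.2275 + 0.2304 + 0.2331 + 0.2356 + 0.2379 + 0.2016 + 0.2244 = 1.838
KR-20 = (k/(k-1)) * (1 - Sum(p_i*q_i) / Var_total)
= (8/7) * (1 - 1.838/4.15)
= 1.1429 * 0.5571
KR-20 = 0.6367

0.6367


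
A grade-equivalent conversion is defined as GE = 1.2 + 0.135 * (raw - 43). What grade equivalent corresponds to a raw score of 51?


raw - median = 51 - 43 = 8
slope * diff = 0.135 * 8 = 1.08
GE = 1.2 + 1.08
GE = 2.28

2.28


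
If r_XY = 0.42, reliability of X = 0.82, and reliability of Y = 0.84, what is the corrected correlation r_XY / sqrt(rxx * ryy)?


r_corrected = rxy / sqrt(rxx * ryy)
= 0.42 / sqrt(0.82 * 0.84)
= 0.42 / sqrt(0.6888)
= 0.42 / 0.82994
r_corrected = 0.5061

0.5061


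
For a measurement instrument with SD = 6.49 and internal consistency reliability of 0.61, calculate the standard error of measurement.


SEM = SD * sqrt(1 - rxx)
SEM = 6.49 * sqrt(1 - 0.61)
SEM = 6.49 * sqrt(0.39) = 6.49 * 0.6245
SEM = 4.053

4.053


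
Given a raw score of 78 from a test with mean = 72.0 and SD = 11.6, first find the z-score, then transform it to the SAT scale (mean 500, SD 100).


z = (X - mean) / SD = (78 - 72.0) / 11.6
z = 6.0 / 11.6
z = 0.5172
SAT-scale = SAT = 500 + 100z
Carry z at full precision (z = 6.0 / 11.6) into the conversion:
SAT-scale = 500 + 100 * (6.0 / 11.6) = 500 + 600 / 11.6
SAT-scale = 500 + 51.7241
SAT-scale = 551.7241

551.7241


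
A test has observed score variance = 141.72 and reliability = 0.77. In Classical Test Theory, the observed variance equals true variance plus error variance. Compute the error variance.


var_true = rxx * var_obs = 0.77 * 141.72 = 109.1244
var_error = var_obs - var_true
var_error = 141.72 - 109.1244
var_error = 32.5956

32.5956


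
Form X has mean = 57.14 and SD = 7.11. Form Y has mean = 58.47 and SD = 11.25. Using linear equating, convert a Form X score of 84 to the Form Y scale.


slope = SD_Y / SD_X = 11.25 / 7.11 ~ 1.5823
intercept = mean_Y - slope * mean_X = 58.47 - (11.25 / 7.11) * 57.14 ~ -31.9414
Y = slope * X + intercept. To avoid rounding drift from the rounded slope/intercept, evaluate the equivalent form Y = mean_Y + SD_Y * (X - mean_X) / SD_X at full precision:
Y = 58.47 + 11.25 * (84 - 57.14) / 7.11
Y = 58.47 + 11.25 * 26.86 / 7.11
Y = 58.47 + 302.175 / 7.11
Y = 58.47 + 42.5
Y = 100.97

100.97


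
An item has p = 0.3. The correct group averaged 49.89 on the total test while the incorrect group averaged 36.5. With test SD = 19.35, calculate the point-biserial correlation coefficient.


q = 1 - p = 0.7
rpb = ((M1 - M0) / SD) * sqrt(p * q)
rpb = ((49.89 - 36.5) / 19.35) * sqrt(0.3 * 0.7)
rpb = 0.3171

0.3171


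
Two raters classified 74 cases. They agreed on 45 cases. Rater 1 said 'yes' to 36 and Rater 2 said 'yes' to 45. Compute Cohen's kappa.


P_o = 45/74 = 0.608108
P_e = (36*45 + 38*29) / 5476 = 0.497078
kappa = (P_o - P_e) / (1 - P_e)
kappa = (0.608108 - 0.497078) / (1 - 0.497078)
kappa = 0.2208

0.2208


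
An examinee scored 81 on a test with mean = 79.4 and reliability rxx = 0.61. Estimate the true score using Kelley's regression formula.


T_est = rxx * X + (1 - rxx) * mean
T_est = 0.61 * 81 + 0.39 * 79.4
T_est = 49.41 + 30.966
T_est = 80.376

80.376


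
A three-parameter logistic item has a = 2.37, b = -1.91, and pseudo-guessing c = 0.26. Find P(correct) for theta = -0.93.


logit = 2.37*(-0.93 - -1.91) = 2.3226
P* = 1/(1 + exp(-2.3226)) = 0.9107
P = 0.26 + (1 - 0.26) * 0.9107
P = 0.9339

0.9339


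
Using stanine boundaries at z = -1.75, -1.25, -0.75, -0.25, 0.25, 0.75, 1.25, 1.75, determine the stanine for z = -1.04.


Stanine boundaries: [-1.75, -1.25, -0.75, -0.25, 0.25, 0.75, 1.25, 1.75]
z = -1.04
Check each boundary:
  z >= -1.75 -> could be stanine 2
  z >= -1.25 -> could be stanine 3
  z < -0.75
  z < -0.25
  z < 0.25
  z < 0.75
  z < 1.25
  z < 1.75
Highest qualifying boundary gives stanine = 3

3


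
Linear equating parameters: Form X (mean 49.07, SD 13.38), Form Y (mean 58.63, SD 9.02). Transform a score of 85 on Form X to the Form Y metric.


slope = SD_Y / SD_X = 9.02 / 13.38 ~ 0.6741
intercept = mean_Y - slope * mean_X = 58.63 - (9.02 / 13.38) * 49.07 ~ 25.5499
Y = slope * X + intercept. To avoid rounding drift from the rounded slope/intercept, evaluate the equivalent form Y = mean_Y + SD_Y * (X - mean_X) / SD_X at full precision:
Y = 58.63 + 9.02 * (85 - 49.07) / 13.38
Y = 58.63 + 9.02 * 35.93 / 13.38
Y = 58.63 + 324.0886 / 13.38
Y = 58.63 + 24.2219
Y = 82.8519

82.8519


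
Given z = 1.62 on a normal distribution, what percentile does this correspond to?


CDF(z) = 0.5 * (1 + erf(z/sqrt(2)))
erf(1.1455) = 0.8948
CDF = 0.9474
Percentile rank = 0.9474 * 100 = 94.74

94.74


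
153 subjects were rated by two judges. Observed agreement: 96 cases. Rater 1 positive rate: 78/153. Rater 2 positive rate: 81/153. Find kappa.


P_o = 96/153 = 0.627451
P_e = (78*81 + 75*72) / 23409 = 0.500577
kappa = (P_o - P_e) / (1 - P_e)
kappa = (0.627451 - 0.500577) / (1 - 0.500577)
kappa = 0.254

0.254


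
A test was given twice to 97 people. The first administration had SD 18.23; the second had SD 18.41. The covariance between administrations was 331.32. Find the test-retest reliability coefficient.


r = cov(X,Y) / (SD_X * SD_Y)
r = 331.32 / (18.23 * 18.41)
r = 331.32 / 335.6143
r = 0.9872

0.9872


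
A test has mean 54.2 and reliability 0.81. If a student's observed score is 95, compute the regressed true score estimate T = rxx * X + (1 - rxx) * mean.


T_est = rxx * X + (1 - rxx) * mean
T_est = 0.81 * 95 + 0.19 * 54.2
T_est = 76.95 + 10.298
T_est = 87.248

87.248


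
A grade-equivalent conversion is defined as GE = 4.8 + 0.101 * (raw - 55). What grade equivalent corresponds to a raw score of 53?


raw - median = 53 - 55 = -2
slope * diff = 0.101 * -2 = -0.202
GE = 4.8 + -0.202
GE = 4.598

4.598


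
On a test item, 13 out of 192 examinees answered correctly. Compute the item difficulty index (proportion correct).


Item difficulty p = number correct / total examinees
p = 13 / 192
p = 0.0677

0.0677


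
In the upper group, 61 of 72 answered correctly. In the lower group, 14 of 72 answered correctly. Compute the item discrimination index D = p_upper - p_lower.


p_upper = 61/72 = 0.8472
p_lower = 14/72 = 0.1944
D = 0.8472 - 0.1944 = 0.6528

0.6528


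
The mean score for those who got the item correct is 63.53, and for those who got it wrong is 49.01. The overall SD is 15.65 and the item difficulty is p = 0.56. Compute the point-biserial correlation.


q = 1 - p = 0.44
rpb = ((M1 - M0) / SD) * sqrt(p * q)
rpb = ((63.53 - 49.01) / 15.65) * sqrt(0.56 * 0.44)
rpb = 0.4605

0.4605


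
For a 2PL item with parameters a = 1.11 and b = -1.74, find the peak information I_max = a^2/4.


For 2PL, max info at theta = b = -1.74
I_max = a^2 / 4 = 1.11^2 / 4
= 1.2321 / 4
I_max = 0.308

0.308


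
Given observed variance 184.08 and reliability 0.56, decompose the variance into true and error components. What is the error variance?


var_true = rxx * var_obs = 0.56 * 184.08 = 103.0848
var_error = var_obs - var_true
var_error = 184.08 - 103.0848
var_error = 80.9952

80.9952


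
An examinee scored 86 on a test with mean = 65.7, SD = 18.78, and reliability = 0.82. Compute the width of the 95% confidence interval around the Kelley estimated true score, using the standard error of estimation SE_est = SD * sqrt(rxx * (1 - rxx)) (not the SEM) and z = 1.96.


True score estimate = 0.82*86 + 0.18*65.7 = 82.346
SE_est = SD * sqrt(rxx * (1 - rxx)) = 18.78 * sqrt(0.82 * 0.18) = 18.78 * sqrt(0.1476) = 7.21504
CI = T_est +/- z * SE_est, so width = 2 * z * SE_est = 2 * 1.96 * 7.21504
Width = 28.283

28.283


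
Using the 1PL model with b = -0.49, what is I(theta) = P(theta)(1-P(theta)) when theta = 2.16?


P = 1/(1+exp(-(2.16--0.49))) = 0.934
I = P*(1-P) = 0.934 * 0.066
I = 0.0616

0.0616


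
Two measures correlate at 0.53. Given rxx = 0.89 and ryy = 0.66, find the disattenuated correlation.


r_corrected = rxy / sqrt(rxx * ryy)
= 0.53 / sqrt(0.89 * 0.66)
= 0.53 / sqrt(0.5874)
= 0.53 / 0.76642
r_corrected = 0.6915

0.6915


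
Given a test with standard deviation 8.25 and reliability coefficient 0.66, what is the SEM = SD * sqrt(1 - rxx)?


SEM = SD * sqrt(1 - rxx)
SEM = 8.25 * sqrt(1 - 0.66)
SEM = 8.25 * sqrt(0.34) = 8.25 * 0.583095
SEM = 4.8105

4.8105


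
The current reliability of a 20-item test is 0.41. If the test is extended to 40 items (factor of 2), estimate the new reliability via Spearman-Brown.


r_new = (n * rxx) / (1 + (n-1) * rxx)
r_new = (2 * 0.41) / (1 + 1 * 0.41)
r_new = 0.82 / 1.41
r_new = 0.5816

0.5816


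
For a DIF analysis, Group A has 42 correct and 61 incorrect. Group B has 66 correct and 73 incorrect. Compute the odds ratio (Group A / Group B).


Odds_A = 42/61 = 0.6885
Odds_B = 66/73 = 0.9041
OR = Odds_A / Odds_B = 0.6885 / 0.9041
Exactly, OR = (42 * 73) / (61 * 66) = 3066 / 4026
OR = 0.7615

0.7615


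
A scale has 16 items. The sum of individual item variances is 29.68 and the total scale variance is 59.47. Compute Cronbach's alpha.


alpha = (k/(k-1)) * (1 - sum(si^2)/s_total^2)
= (16/15) * (1 - 29.68/59.47)
alpha = 0.5343

0.5343


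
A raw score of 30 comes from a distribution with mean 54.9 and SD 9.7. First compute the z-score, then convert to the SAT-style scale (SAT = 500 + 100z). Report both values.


z = (X - mean) / SD = (30 - 54.9) / 9.7
z = -24.9 / 9.7
z = -2.567
SAT-scale = SAT = 500 + 100z
Carry z at full precision (z = -24.9 / 9.7) into the conversion:
SAT-scale = 500 + 100 * (-24.9 / 9.7) = 500 + -2490 / 9.7
SAT-scale = 500 + -256.701
SAT-scale = 243.299

243.299


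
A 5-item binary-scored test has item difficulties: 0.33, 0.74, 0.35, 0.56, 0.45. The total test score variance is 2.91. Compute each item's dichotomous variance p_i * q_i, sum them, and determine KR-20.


For each item, compute p_i * q_i:
  Item 1: 0.33 * 0.67 = 0.2211
  Item 2: 0.74 * 0.26 = 0.1924
  Item 3: 0.35 * 0.65 = 0.2275
  Item 4: 0.56 * 0.44 = 0.2464
  Item 5: 0.45 * 0.55 = 0.2475
Sum(p_i * q_i) = 0.2211 + 0.1924 + 0.2275 + 0.2464 + 0.2475 = 1.1349
KR-20 = (k/(k-1)) * (1 - Sum(p_i*q_i) / Var_total)
= (5/4) * (1 - 1.1349/2.91)
= 1.25 * 0.61
KR-20 = 0.7625

0.7625


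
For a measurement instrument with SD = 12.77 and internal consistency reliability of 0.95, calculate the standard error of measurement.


SEM = SD * sqrt(1 - rxx)
SEM = 12.77 * sqrt(1 - 0.95)
SEM = 12.77 * sqrt(0.05) = 12.77 * 0.223607
SEM = 2.8555

2.8555


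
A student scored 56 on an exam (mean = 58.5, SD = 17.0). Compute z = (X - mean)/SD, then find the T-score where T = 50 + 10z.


z = (X - mean) / SD = (56 - 58.5) / 17.0
z = -2.5 / 17.0
z = -0.1471
T-score = T = 50 + 10z
Carry z at full precision (z = -2.5 / 17.0) into the conversion:
T-score = 50 + 10 * (-2.5 / 17.0) = 50 + -25 / 17.0
T-score = 50 + -1.4706
T-score = 48.5294

48.5294


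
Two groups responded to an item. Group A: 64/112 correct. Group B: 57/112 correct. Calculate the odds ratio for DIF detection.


Odds_A = 64/48 = 1.3333
Odds_B = 57/55 = 1.0364
OR = Odds_A / Odds_B = 1.3333 / 1.0364
Exactly, OR = (64 * 55) / (48 * 57) = 3520 / 2736
OR = 1.2865

1.2865


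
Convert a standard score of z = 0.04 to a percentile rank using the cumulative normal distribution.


CDF(z) = 0.5 * (1 + erf(z/sqrt(2)))
erf(0.0283) = 0.0319
CDF = 0.516
Percentile rank = 0.516 * 100 = 51.6

51.6


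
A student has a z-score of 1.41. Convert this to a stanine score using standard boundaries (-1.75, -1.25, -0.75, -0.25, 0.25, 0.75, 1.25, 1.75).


Stanine boundaries: [-1.75, -1.25, -0.75, -0.25, 0.25, 0.75, 1.25, 1.75]
z = 1.41
Check each boundary:
  z >= -1.75 -> could be stanine 2
  z >= -1.25 -> could be stanine 3
  z >= -0.75 -> could be stanine 4
  z >= -0.25 -> could be stanine 5
  z >= 0.25 -> could be stanine 6
  z >= 0.75 -> could be stanine 7
  z >= 1.25 -> could be stanine 8
  z < 1.75
Highest qualifying boundary gives stanine = 8

8


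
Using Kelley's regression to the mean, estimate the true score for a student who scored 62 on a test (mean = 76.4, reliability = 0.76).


T_est = rxx * X + (1 - rxx) * mean
T_est = 0.76 * 62 + 0.24 * 76.4
T_est = 47.12 + 18.336
T_est = 65.456

65.456


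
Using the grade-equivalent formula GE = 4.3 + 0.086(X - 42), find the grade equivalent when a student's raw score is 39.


raw - median = 39 - 42 = -3
slope * diff = 0.086 * -3 = -0.258
GE = 4.3 + -0.258
GE = 4.042

4.042


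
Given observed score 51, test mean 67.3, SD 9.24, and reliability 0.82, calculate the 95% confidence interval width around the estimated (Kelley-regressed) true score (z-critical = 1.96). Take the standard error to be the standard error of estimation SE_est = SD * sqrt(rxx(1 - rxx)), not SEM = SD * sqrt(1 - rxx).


True score estimate = 0.82*51 + 0.18*67.3 = 53.934
SE_est = SD * sqrt(rxx * (1 - rxx)) = 9.24 * sqrt(0.82 * 0.18) = 9.24 * sqrt(0.1476) = 3.549892
CI = T_est +/- z * SE_est, so width = 2 * z * SE_est = 2 * 1.96 * 3.549892
Width = 13.9156

13.9156


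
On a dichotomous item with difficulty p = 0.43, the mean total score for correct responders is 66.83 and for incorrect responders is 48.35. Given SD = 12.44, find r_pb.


q = 1 - p = 0.57
rpb = ((M1 - M0) / SD) * sqrt(p * q)
rpb = ((66.83 - 48.35) / 12.44) * sqrt(0.43 * 0.57)
rpb = 0.7355

0.7355


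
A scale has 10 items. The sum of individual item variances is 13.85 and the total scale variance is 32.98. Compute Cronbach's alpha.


alpha = (k/(k-1)) * (1 - sum(si^2)/s_total^2)
= (10/9) * (1 - 13.85/32.98)
alpha = 0.6445

0.6445


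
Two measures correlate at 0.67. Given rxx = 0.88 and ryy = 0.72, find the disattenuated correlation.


r_corrected = rxy / sqrt(rxx * ryy)
= 0.67 / sqrt(0.88 * 0.72)
= 0.67 / sqrt(0.6336)
= 0.67 / 0.79599
r_corrected = 0.8417

0.8417


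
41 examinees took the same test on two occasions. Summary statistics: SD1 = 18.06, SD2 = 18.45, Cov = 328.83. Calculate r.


r = cov(X,Y) / (SD_X * SD_Y)
r = 328.83 / (18.06 * 18.45)
r = 328.83 / 333.207
r = 0.9869

0.9869


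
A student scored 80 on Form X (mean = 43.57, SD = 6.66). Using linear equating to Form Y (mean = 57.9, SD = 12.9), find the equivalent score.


slope = SD_Y / SD_X = 12.9 / 6.66 ~ 1.9369
intercept = mean_Y - slope * mean_X = 57.9 - (12.9 / 6.66) * 43.57 ~ -26.4923
Y = slope * X + intercept. To avoid rounding drift from the rounded slope/intercept, evaluate the equivalent form Y = mean_Y + SD_Y * (X - mean_X) / SD_X at full precision:
Y = 57.9 + 12.9 * (80 - 43.57) / 6.66
Y = 57.9 + 12.9 * 36.43 / 6.66
Y = 57.9 + 469.947 / 6.66
Y = 57.9 + 70.5626
Y = 128.4626

128.4626


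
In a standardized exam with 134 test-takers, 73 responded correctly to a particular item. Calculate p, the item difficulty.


Item difficulty p = number correct / total examinees
p = 73 / 134
p = 0.5448

0.5448


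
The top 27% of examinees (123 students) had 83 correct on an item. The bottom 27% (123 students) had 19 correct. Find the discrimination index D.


p_upper = 83/123 = 0.6748
p_lower = 19/123 = 0.1545
D = 0.6748 - 0.1545 = 0.5203

0.5203


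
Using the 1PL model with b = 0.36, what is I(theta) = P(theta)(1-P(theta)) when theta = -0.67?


P = 1/(1+exp(-(-0.67-0.36))) = 0.2631
I = P*(1-P) = 0.2631 * 0.7369
I = 0.1939

0.1939


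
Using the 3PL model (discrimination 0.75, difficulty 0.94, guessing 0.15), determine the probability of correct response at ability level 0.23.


logit = 0.75*(0.23 - 0.94) = -0.5325
P* = 1/(1 + exp(--0.5325)) = 0.3699
P = 0.15 + (1 - 0.15) * 0.3699
P = 0.4644

0.4644


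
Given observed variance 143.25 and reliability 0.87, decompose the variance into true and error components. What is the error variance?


var_true = rxx * var_obs = 0.87 * 143.25 = 124.6275
var_error = var_obs - var_true
var_error = 143.25 - 124.6275
var_error = 18.6225

18.6225


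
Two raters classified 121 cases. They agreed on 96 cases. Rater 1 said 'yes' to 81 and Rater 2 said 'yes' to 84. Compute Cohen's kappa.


P_o = 96/121 = 0.793388
P_e = (81*84 + 40*37) / 14641 = 0.565808
kappa = (P_o - P_e) / (1 - P_e)
kappa = (0.793388 - 0.565808) / (1 - 0.565808)
kappa = 0.5241

0.5241


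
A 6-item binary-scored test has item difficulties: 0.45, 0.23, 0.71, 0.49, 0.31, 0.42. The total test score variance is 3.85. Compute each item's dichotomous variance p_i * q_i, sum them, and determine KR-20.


For each item, compute p_i * q_i:
  Item 1: 0.45 * 0.55 = 0.2475
  Item 2: 0.23 * 0.77 = 0.1771
  Item 3: 0.71 * 0.29 = 0.2059
  Item 4: 0.49 * 0.51 = 0.2499
  Item 5: 0.31 * 0.69 = 0.2139
  Item 6: 0.42 * 0.58 = 0.2436
Sum(p_i * q_i) = 0.2475 + 0.1771 + 0.2059 + 0.2499 + 0.2139 + 0.2436 = 1.3379
KR-20 = (k/(k-1)) * (1 - Sum(p_i*q_i) / Var_total)
= (6/5) * (1 - 1.3379/3.85)
= 1.2 * 0.6525
KR-20 = 0.783

0.783


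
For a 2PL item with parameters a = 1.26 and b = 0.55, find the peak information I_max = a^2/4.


For 2PL, max info at theta = b = 0.55
I_max = a^2 / 4 = 1.26^2 / 4
= 1.5876 / 4
I_max = 0.3969

0.3969


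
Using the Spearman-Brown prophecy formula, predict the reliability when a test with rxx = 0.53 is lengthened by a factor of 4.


r_new = (n * rxx) / (1 + (n-1) * rxx)
r_new = (4 * 0.53) / (1 + 3 * 0.53)
r_new = 2.12 / 2.59
r_new = 0.8185

0.8185


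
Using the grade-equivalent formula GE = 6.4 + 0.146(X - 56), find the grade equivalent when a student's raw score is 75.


raw - median = 75 - 56 = 19
slope * diff = 0.146 * 19 = 2.774
GE = 6.4 + 2.774
GE = 9.174

9.174


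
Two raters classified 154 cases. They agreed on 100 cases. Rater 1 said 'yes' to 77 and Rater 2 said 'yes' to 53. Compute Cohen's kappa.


P_o = 100/154 = 0.649351
P_e = (77*53 + 77*101) / 23716 = 0.5
kappa = (P_o - P_e) / (1 - P_e)
kappa = (0.649351 - 0.5) / (1 - 0.5)
kappa = 0.2987

0.2987


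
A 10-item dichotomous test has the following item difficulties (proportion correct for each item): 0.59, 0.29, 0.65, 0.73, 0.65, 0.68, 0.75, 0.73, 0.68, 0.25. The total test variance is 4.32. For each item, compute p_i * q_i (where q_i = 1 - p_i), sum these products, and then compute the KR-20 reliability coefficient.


For each item, compute p_i * q_i:
  Item 1: 0.59 * 0.41 = 0.2419
  Item 2: 0.29 * 0.71 = 0.2059
  Item 3: 0.65 * 0.35 = 0.2275
  Item 4: 0.73 * 0.27 = 0.1971
  Item 5: 0.65 * 0.35 = 0.2275
  Item 6: 0.68 * 0.32 = 0.2176
  Item 7: 0.75 * 0.25 = 0.1875
  Item 8: 0.73 * 0.27 = 0.1971
  Item 9: 0.68 * 0.32 = 0.2176
  Item 10: 0.25 * 0.75 = 0.1875
Sum(p_i * q_i) = 0.2419 + 0.2059 + 0.2275 + 0.1971 + 0.2275 + 0.2176 + 0.1875 + 0.1971 + 0.2176 + 0.1875 = 2.1072
KR-20 = (k/(k-1)) * (1 - Sum(p_i*q_i) / Var_total)
= (10/9) * (1 - 2.1072/4.32)
= 1.1111 * 0.5122
KR-20 = 0.5691

0.5691


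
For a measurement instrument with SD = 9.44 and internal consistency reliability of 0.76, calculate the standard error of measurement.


SEM = SD * sqrt(1 - rxx)
SEM = 9.44 * sqrt(1 - 0.76)
SEM = 9.44 * sqrt(0.24) = 9.44 * 0.489898
SEM = 4.6246

4.6246


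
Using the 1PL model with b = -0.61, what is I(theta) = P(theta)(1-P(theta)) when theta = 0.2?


P = 1/(1+exp(-(0.2--0.61))) = 0.6921
I = P*(1-P) = 0.6921 * 0.3079
I = 0.2131

0.2131


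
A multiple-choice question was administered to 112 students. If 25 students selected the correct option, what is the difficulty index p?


Item difficulty p = number correct / total examinees
p = 25 / 112
p = 0.2232

0.2232


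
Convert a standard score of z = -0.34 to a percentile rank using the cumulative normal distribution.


CDF(z) = 0.5 * (1 + erf(z/sqrt(2)))
erf(-0.2404) = -0.2661
CDF = 0.3669
Percentile rank = 0.3669 * 100 = 36.69

36.69


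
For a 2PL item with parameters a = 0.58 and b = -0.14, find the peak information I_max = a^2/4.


For 2PL, max info at theta = b = -0.14
I_max = a^2 / 4 = 0.58^2 / 4
= 0.3364 / 4
I_max = 0.0841

0.0841


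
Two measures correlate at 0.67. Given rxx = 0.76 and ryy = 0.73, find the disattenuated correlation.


r_corrected = rxy / sqrt(rxx * ryy)
= 0.67 / sqrt(0.76 * 0.73)
= 0.67 / sqrt(0.5548)
= 0.67 / 0.744849
r_corrected = 0.8995

0.8995


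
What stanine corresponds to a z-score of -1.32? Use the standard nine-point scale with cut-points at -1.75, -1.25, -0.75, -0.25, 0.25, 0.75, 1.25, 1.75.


Stanine boundaries: [-1.75, -1.25, -0.75, -0.25, 0.25, 0.75, 1.25, 1.75]
z = -1.32
Check each boundary:
  z >= -1.75 -> could be stanine 2
  z < -1.25
  z < -0.75
  z < -0.25
  z < 0.25
  z < 0.75
  z < 1.25
  z < 1.75
Highest qualifying boundary gives stanine = 2

2


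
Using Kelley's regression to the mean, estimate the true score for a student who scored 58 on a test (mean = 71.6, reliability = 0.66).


T_est = rxx * X + (1 - rxx) * mean
T_est = 0.66 * 58 + 0.34 * 71.6
T_est = 38.28 + 24.344
T_est = 62.624

62.624


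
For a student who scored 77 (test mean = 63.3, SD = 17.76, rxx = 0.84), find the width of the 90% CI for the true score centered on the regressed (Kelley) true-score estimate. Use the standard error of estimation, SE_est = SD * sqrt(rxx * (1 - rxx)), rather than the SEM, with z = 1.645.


True score estimate = 0.84*77 + 0.16*63.3 = 74.808
SE_est = SD * sqrt(rxx * (1 - rxx)) = 17.76 * sqrt(0.84 * 0.16) = 17.76 * sqrt(0.1344) = 6.510924
CI = T_est +/- z * SE_est, so width = 2 * z * SE_est = 2 * 1.645 * 6.510924
Width = 21.4209

21.4209


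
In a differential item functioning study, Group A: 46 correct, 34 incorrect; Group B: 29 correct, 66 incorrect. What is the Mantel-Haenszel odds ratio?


Odds_A = 46/34 = 1.3529
Odds_B = 29/66 = 0.4394
OR = Odds_A / Odds_B = 1.3529 / 0.4394
Exactly, OR = (46 * 66) / (34 * 29) = 3036 / 986
OR = 3.0791

3.0791


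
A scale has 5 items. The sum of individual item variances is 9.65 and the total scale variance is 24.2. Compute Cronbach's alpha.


alpha = (k/(k-1)) * (1 - sum(si^2)/s_total^2)
= (5/4) * (1 - 9.65/24.2)
alpha = 0.7515

0.7515


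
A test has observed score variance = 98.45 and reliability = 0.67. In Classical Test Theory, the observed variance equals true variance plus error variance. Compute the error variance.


var_true = rxx * var_obs = 0.67 * 98.45 = 65.9615
var_error = var_obs - var_true
var_error = 98.45 - 65.9615
var_error = 32.4885

32.4885


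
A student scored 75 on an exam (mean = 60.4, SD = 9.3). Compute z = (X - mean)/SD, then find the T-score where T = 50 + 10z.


z = (X - mean) / SD = (75 - 60.4) / 9.3
z = 14.6 / 9.3
z = 1.5699
T-score = T = 50 + 10z
Carry z at full precision (z = 14.6 / 9.3) into the conversion:
T-score = 50 + 10 * (14.6 / 9.3) = 50 + 146 / 9.3
T-score = 50 + 15.6989
T-score = 65.6989

65.6989


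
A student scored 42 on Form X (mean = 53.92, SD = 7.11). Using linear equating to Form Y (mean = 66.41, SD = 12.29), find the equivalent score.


slope = SD_Y / SD_X = 12.29 / 7.11 ~ 1.7286
intercept = mean_Y - slope * mean_X = 66.41 - (12.29 / 7.11) * 53.92 ~ -26.7935
Y = slope * X + intercept. To avoid rounding drift from the rounded slope/intercept, evaluate the equivalent form Y = mean_Y + SD_Y * (X - mean_X) / SD_X at full precision:
Y = 66.41 + 12.29 * (42 - 53.92) / 7.11
Y = 66.41 - 12.29 * 11.92 / 7.11
Y = 66.41 - 146.4968 / 7.11
Y = 66.41 - 20.6043
Y = 45.8057

45.8057


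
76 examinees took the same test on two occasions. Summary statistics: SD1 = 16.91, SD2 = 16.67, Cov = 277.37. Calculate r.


r = cov(X,Y) / (SD_X * SD_Y)
r = 277.37 / (16.91 * 16.67)
r = 277.37 / 281.8897
r = 0.984

0.984


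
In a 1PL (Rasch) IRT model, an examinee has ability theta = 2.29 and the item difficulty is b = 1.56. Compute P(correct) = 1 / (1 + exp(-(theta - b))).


theta - b = 2.29 - 1.56 = 0.73
exp(-(theta - b)) = exp(-0.73) = 0.4819
P = 1 / (1 + 0.4819)
P = 0.6748

0.6748


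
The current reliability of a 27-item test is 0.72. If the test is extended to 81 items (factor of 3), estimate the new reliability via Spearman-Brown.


r_new = (n * rxx) / (1 + (n-1) * rxx)
r_new = (3 * 0.72) / (1 + 2 * 0.72)
r_new = 2.16 / 2.44
r_new = 0.8852

0.8852


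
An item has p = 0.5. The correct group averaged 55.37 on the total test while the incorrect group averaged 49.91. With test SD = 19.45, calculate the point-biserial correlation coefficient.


q = 1 - p = 0.5
rpb = ((M1 - M0) / SD) * sqrt(p * q)
rpb = ((55.37 - 49.91) / 19.45) * sqrt(0.5 * 0.5)
rpb = 0.1404

0.1404


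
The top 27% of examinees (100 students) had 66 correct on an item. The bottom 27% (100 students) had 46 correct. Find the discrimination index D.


p_upper = 66/100 = 0.66
p_lower = 46/100 = 0.46
D = 0.66 - 0.46 = 0.2

0.2


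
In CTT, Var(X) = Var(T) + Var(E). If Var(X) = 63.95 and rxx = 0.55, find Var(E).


var_true = rxx * var_obs = 0.55 * 63.95 = 35.1725
var_error = var_obs - var_true
var_error = 63.95 - 35.1725
var_error = 28.7775

28.7775


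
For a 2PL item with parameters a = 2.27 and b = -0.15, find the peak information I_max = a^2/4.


For 2PL, max info at theta = b = -0.15
I_max = a^2 / 4 = 2.27^2 / 4
= 5.1529 / 4
I_max = 1.2882

1.2882


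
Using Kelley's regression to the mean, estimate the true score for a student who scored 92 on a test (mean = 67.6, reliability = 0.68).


T_est = rxx * X + (1 - rxx) * mean
T_est = 0.68 * 92 + 0.32 * 67.6
T_est = 62.56 + 21.632
T_est = 84.192

84.192


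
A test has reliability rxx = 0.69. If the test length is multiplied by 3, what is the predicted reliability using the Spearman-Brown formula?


r_new = (n * rxx) / (1 + (n-1) * rxx)
r_new = (3 * 0.69) / (1 + 2 * 0.69)
r_new = 2.07 / 2.38
r_new = 0.8697

0.8697


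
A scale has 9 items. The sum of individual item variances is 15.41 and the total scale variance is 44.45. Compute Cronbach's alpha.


alpha = (k/(k-1)) * (1 - sum(si^2)/s_total^2)
= (9/8) * (1 - 15.41/44.45)
alpha = 0.735

0.735


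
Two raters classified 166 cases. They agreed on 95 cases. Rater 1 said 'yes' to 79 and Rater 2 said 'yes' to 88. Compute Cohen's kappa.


P_o = 95/166 = 0.572289
P_e = (79*88 + 87*78) / 27556 = 0.498548
kappa = (P_o - P_e) / (1 - P_e)
kappa = (0.572289 - 0.498548) / (1 - 0.498548)
kappa = 0.1471

0.1471


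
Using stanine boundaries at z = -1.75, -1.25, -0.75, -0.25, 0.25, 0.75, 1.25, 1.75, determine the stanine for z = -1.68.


Stanine boundaries: [-1.75, -1.25, -0.75, -0.25, 0.25, 0.75, 1.25, 1.75]
z = -1.68
Check each boundary:
  z >= -1.75 -> could be stanine 2
  z < -1.25
  z < -0.75
  z < -0.25
  z < 0.25
  z < 0.75
  z < 1.25
  z < 1.75
Highest qualifying boundary gives stanine = 2

2


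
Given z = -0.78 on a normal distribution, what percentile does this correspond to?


CDF(z) = 0.5 * (1 + erf(z/sqrt(2)))
erf(-0.5515) = -0.5646
CDF = 0.2177
Percentile rank = 0.2177 * 100 = 21.77

21.77


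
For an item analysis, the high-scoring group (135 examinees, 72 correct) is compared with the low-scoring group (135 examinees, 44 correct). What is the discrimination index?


p_upper = 72/135 = 0.5333
p_lower = 44/135 = 0.3259
D = 0.5333 - 0.3259 = 0.2074

0.2074


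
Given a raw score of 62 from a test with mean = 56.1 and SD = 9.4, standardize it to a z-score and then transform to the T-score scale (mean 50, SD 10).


z = (X - mean) / SD = (62 - 56.1) / 9.4
z = 5.9 / 9.4
z = 0.6277
T-score = T = 50 + 10z
Carry z at full precision (z = 5.9 / 9.4) into the conversion:
T-score = 50 + 10 * (5.9 / 9.4) = 50 + 59 / 9.4
T-score = 50 + 6.2766
T-score = 56.2766

56.2766


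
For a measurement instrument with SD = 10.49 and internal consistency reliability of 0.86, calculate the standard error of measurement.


SEM = SD * sqrt(1 - rxx)
SEM = 10.49 * sqrt(1 - 0.86)
SEM = 10.49 * sqrt(0.14) = 10.49 * 0.374166
SEM = 3.925

3.925


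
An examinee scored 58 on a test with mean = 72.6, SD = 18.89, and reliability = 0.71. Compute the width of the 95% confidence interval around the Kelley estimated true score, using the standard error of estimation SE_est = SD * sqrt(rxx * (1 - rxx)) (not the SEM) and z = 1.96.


True score estimate = 0.71*58 + 0.29*72.6 = 62.234
SE_est = SD * sqrt(rxx * (1 - rxx)) = 18.89 * sqrt(0.71 * 0.29) = 18.89 * sqrt(0.2059) = 8.571565
CI = T_est +/- z * SE_est, so width = 2 * z * SE_est = 2 * 1.96 * 8.571565
Width = 33.6005

33.6005


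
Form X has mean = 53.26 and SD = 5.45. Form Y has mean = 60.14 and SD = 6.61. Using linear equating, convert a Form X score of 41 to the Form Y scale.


slope = SD_Y / SD_X = 6.61 / 5.45 ~ 1.2128
intercept = mean_Y - slope * mean_X = 60.14 - (6.61 / 5.45) * 53.26 ~ -4.4561
Y = slope * X + intercept. To avoid rounding drift from the rounded slope/intercept, evaluate the equivalent form Y = mean_Y + SD_Y * (X - mean_X) / SD_X at full precision:
Y = 60.14 + 6.61 * (41 - 53.26) / 5.45
Y = 60.14 - 6.61 * 12.26 / 5.45
Y = 60.14 - 81.0386 / 5.45
Y = 60.14 - 14.8695
Y = 45.2705

45.2705


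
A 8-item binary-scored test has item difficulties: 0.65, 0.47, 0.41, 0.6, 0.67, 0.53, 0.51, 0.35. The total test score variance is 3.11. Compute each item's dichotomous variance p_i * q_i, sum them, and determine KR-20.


For each item, compute p_i * q_i:
  Item 1: 0.65 * 0.35 = 0.2275
  Item 2: 0.47 * 0.53 = 0.2491
  Item 3: 0.41 * 0.59 = 0.2419
  Item 4: 0.6 * 0.4 = 0.24
  Item 5: 0.67 * 0.33 = 0.2211
  Item 6: 0.53 * 0.47 = 0.2491
  Item 7: 0.51 * 0.49 = 0.2499
  Item 8: 0.35 * 0.65 = 0.2275
Sum(p_i * q_i) = 0.2275 + 0.2491 + 0.2419 + 0.24 + 0.2211 + 0.2491 + 0.2499 + 0.2275 = 1.9061
KR-20 = (k/(k-1)) * (1 - Sum(p_i*q_i) / Var_total)
= (8/7) * (1 - 1.9061/3.11)
= 1.1429 * 0.3871
KR-20 = 0.4424

0.4424


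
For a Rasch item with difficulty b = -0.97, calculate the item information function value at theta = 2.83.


P = 1/(1+exp(-(2.83--0.97))) = 0.9781
I = P*(1-P) = 0.9781 * 0.0219
I = 0.0214

0.0214


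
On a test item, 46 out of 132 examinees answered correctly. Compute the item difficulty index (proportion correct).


Item difficulty p = number correct / total examinees
p = 46 / 132
p = 0.3485

0.3485


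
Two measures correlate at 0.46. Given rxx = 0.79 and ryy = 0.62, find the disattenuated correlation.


r_corrected = rxy / sqrt(rxx * ryy)
= 0.46 / sqrt(0.79 * 0.62)
= 0.46 / sqrt(0.4898)
= 0.46 / 0.699857
r_corrected = 0.6573

0.6573


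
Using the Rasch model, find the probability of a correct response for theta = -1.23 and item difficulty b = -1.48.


theta - b = -1.23 - -1.48 = 0.25
exp(-(theta - b)) = exp(-0.25) = 0.7788
P = 1 / (1 + 0.7788)
P = 0.5622

0.5622


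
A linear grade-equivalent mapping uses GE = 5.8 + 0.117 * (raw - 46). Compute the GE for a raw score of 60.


raw - median = 60 - 46 = 14
slope * diff = 0.117 * 14 = 1.638
GE = 5.8 + 1.638
GE = 7.438

7.438


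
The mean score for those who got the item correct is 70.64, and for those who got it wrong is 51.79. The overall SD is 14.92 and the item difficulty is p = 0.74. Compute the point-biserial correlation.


q = 1 - p = 0.26
rpb = ((M1 - M0) / SD) * sqrt(p * q)
rpb = ((70.64 - 51.79) / 14.92) * sqrt(0.74 * 0.26)
rpb = 0.5542

0.5542


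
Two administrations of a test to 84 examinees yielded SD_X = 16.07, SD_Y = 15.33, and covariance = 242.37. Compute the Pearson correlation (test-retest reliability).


r = cov(X,Y) / (SD_X * SD_Y)
r = 242.37 / (16.07 * 15.33)
r = 242.37 / 246.3531
r = 0.9838

0.9838


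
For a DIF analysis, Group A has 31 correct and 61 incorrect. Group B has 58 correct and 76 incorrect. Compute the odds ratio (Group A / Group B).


Odds_A = 31/61 = 0.5082
Odds_B = 58/76 = 0.7632
OR = Odds_A / Odds_B = 0.5082 / 0.7632
Exactly, OR = (31 * 76) / (61 * 58) = 2356 / 3538
OR = 0.6659

0.6659


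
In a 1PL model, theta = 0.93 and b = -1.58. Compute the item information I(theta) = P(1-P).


P = 1/(1+exp(-(0.93--1.58))) = 0.9248
I = P*(1-P) = 0.9248 * 0.0752
I = 0.0695

0.0695


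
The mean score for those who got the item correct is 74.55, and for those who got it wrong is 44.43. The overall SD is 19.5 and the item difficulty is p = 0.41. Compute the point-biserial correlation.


q = 1 - p = 0.59
rpb = ((M1 - M0) / SD) * sqrt(p * q)
rpb = ((74.55 - 44.43) / 19.5) * sqrt(0.41 * 0.59)
rpb = 0.7597

0.7597


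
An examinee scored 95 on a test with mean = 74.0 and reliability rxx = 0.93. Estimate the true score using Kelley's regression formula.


T_est = rxx * X + (1 - rxx) * mean
T_est = 0.93 * 95 + 0.07 * 74.0
T_est = 88.35 + 5.18
T_est = 93.53

93.53


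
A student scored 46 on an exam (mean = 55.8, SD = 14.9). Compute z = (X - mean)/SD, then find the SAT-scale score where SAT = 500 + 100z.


z = (X - mean) / SD = (46 - 55.8) / 14.9
z = -9.8 / 14.9
z = -0.6577
SAT-scale = SAT = 500 + 100z
Carry z at full precision (z = -9.8 / 14.9) into the conversion:
SAT-scale = 500 + 100 * (-9.8 / 14.9) = 500 + -980 / 14.9
SAT-scale = 500 + -65.7718
SAT-scale = 434.2282

434.2282


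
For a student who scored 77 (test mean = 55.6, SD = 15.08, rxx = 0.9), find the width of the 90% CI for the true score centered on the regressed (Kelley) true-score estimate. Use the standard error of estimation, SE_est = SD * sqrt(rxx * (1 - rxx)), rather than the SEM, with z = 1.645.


True score estimate = 0.9*77 + 0.1*55.6 = 74.86
SE_est = SD * sqrt(rxx * (1 - rxx)) = 15.08 * sqrt(0.9 * 0.1) = 15.08 * sqrt(0.09) = 4.524
CI = T_est +/- z * SE_est, so width = 2 * z * SE_est = 2 * 1.645 * 4.524
Width = 14.884

14.884


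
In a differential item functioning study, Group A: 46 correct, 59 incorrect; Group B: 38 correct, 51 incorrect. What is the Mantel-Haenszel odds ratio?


Odds_A = 46/59 = 0.7797
Odds_B = 38/51 = 0.7451
OR = Odds_A / Odds_B = 0.7797 / 0.7451
Exactly, OR = (46 * 51) / (59 * 38) = 2346 / 2242
OR = 1.0464

1.0464


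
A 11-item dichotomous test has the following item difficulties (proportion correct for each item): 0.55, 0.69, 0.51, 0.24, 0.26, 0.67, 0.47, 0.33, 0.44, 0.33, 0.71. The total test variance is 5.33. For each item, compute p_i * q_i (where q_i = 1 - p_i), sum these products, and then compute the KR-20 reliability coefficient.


For each item, compute p_i * q_i:
  Item 1: 0.55 * 0.45 = 0.2475
  Item 2: 0.69 * 0.31 = 0.2139
  Item 3: 0.51 * 0.49 = 0.2499
  Item 4: 0.24 * 0.76 = 0.1824
  Item 5: 0.26 * 0.74 = 0.1924
  Item 6: 0.67 * 0.33 = 0.2211
  Item 7: 0.47 * 0.53 = 0.2491
  Item 8: 0.33 * 0.67 = 0.2211
  Item 9: 0.44 * 0.56 = 0.2464
  Item 10: 0.33 * 0.67 = 0.2211
  Item 11: 0.71 * 0.29 = 0.2059
Sum(p_i * q_i) = 0.2475 + 0.2139 + 0.2499 + 0.1824 + 0.1924 + 0.2211 + 0.2491 + 0.2211 + 0.2464 + 0.2211 + 0.2059 = 2.4508
KR-20 = (k/(k-1)) * (1 - Sum(p_i*q_i) / Var_total)
= (11/10) * (1 - 2.4508/5.33)
= 1.1 * 0.5402
KR-20 = 0.5942

0.5942
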